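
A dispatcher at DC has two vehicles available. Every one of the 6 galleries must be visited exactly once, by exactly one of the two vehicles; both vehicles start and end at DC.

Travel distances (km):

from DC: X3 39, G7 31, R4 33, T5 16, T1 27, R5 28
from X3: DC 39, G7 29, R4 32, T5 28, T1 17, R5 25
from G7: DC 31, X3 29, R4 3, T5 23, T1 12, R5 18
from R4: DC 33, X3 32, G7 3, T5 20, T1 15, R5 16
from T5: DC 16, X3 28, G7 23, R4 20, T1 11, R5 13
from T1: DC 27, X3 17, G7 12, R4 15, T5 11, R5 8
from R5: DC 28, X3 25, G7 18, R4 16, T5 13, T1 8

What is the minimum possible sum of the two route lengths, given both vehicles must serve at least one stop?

146 km — the smallest possible combined total.

Try each way of splitting the stops between the two vehicles (each non-empty) and, for each split, find the best tour for each vehicle:
  {X3} + {G7, R4, T5, T1, R5}: 78 + 85 = 163
  {G7} + {X3, R4, T5, T1, R5}: 62 + 116 = 178
  {X3, G7} + {R4, T5, T1, R5}: 99 + 84 = 183
  {R4} + {X3, G7, T5, T1, R5}: 66 + 114 = 180
  {X3, R4} + {G7, T5, T1, R5}: 104 + 80 = 184
  {G7, R4} + {X3, T5, T1, R5}: 67 + 93 = 160
  … (31 splits in total)
  {T5} + {X3, G7, R4, T1, R5}: 32 + 114 = 146  ← best
Best: vehicle 1 DC → T5 → DC = 32; vehicle 2 DC → X3 → T1 → R5 → R4 → G7 → DC = 114; combined 146.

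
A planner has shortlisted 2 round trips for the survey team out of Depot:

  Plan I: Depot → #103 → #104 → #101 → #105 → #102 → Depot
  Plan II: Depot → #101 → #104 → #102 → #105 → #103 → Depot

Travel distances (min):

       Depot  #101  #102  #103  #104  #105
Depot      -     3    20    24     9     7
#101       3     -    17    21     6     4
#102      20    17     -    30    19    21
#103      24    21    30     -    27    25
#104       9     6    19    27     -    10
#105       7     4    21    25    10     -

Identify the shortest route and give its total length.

98 min — Plan II is the shortest.

Plan I: 24 + 27 + 6 + 4 + 21 + 20 = 102
Plan II: 3 + 6 + 19 + 21 + 25 + 24 = 98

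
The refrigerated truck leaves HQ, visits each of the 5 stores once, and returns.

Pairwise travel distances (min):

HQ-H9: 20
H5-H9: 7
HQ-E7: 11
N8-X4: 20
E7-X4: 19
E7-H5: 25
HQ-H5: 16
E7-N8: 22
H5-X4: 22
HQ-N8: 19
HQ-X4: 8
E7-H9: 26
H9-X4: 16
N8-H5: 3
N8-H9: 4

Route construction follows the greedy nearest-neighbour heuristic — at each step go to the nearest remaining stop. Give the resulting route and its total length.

Nearest-neighbour total = 67 min; route HQ → X4 → H9 → N8 → H5 → E7 → HQ.

At HQ the remaining stops are X4 8, E7 11, H5 16, N8 19, H9 20; go to X4.
At X4 the remaining stops are H9 16, E7 19, N8 20, H5 22; go to H9.
At H9 the remaining stops are N8 4, H5 7, E7 26; go to N8.
At N8 the remaining stops are H5 3, E7 22; go to H5.
At H5 the remaining stops are E7 25; go to E7.
Return E7→HQ: 11.
Total = 8 + 16 + 4 + 3 + 25 + 11 = 67.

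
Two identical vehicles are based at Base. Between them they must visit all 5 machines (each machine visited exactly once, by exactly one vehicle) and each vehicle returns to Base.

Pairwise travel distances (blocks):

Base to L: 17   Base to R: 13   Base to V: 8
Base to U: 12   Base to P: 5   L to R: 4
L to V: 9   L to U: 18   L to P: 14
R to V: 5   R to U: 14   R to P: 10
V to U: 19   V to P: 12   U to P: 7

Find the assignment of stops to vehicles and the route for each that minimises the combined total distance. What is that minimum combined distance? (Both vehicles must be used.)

Try each way of splitting the stops between the two vehicles (each non-empty) and, for each split, find the best tour for each vehicle:
  {L} + {R, V, U, P}: 34 + 39 = 73
  {R} + {L, V, U, P}: 26 + 47 = 73
  {L, R} + {V, U, P}: 34 + 39 = 73
  {V} + {L, R, U, P}: 16 + 47 = 63
  {L, V} + {R, U, P}: 34 + 39 = 73
  {R, V} + {L, U, P}: 26 + 47 = 73
  … (15 splits in total)
  {L, R, V, U} + {P}: 47 + 10 = 57  ← best
Best: vehicle 1 Base → V → L → R → U → Base = 47; vehicle 2 Base → P → Base = 10; combined 57.

57 blocks — the smallest possible combined total.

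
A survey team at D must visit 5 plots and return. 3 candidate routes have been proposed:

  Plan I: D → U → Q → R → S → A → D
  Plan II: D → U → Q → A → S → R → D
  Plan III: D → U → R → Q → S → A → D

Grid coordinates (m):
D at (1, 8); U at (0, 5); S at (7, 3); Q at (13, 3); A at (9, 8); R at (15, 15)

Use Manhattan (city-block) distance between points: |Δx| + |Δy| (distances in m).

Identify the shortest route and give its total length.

Plan I: 4 + 15 + 14 + 20 + 7 + 8 = 68
Plan II: 4 + 15 + 9 + 7 + 20 + 21 = 76
Plan III: 4 + 25 + 14 + 6 + 7 + 8 = 64

Shortest is Plan III, total 64 m.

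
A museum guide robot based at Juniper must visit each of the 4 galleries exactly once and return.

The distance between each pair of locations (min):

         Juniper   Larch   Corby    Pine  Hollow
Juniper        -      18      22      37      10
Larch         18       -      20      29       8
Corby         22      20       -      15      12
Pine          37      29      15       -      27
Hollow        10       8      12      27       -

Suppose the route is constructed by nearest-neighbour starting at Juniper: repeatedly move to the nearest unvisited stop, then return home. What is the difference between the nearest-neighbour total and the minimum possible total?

From Juniper: Hollow=10, Larch=18, Corby=22, Pine=37 → choose Hollow (10).
From Hollow: Larch=8, Corby=12, Pine=27 → choose Larch (8).
From Larch: Corby=20, Pine=29 → choose Corby (20).
From Corby: Pine=15 → choose Pine (15).
NN route Juniper → Hollow → Larch → Corby → Pine → Juniper costs 90.
Optimal: Juniper → Larch → Pine → Corby → Hollow → Juniper costs 84 (by enumerating all 12 distinct tours).
Excess = 90 − 84 = 6.

Excess over optimum: 6 min.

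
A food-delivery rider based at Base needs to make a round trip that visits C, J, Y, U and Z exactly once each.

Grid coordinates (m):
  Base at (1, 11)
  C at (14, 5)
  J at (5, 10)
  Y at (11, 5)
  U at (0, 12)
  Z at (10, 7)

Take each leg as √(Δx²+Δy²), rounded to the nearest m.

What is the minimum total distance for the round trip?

Minimum total distance: 31 m.

There are 60 distinct closed tours to check (reversals are equivalent).
Base→C→J→Y→U→Z→Base: 14+10+8+13+11+10 = 66
Base→C→J→Y→Z→U→Base: 14+10+8+2+11+1 = 46
Base→C→J→U→Y→Z→Base: 14+10+5+13+2+10 = 54
Base→C→J→U→Z→Y→Base: 14+10+5+11+2+12 = 54
Base→C→J→Z→Y→U→Base: 14+10+6+2+13+1 = 46
Base→C→J→Z→U→Y→Base: 14+10+6+11+13+12 = 66
Base→C→Y→J→U→Z→Base: 14+3+8+5+11+10 = 51
Base→C→Y→J→Z→U→Base: 14+3+8+6+11+1 = 43
Base→C→Y→U→J→Z→Base: 14+3+13+5+6+10 = 51
Base→C→Y→U→Z→J→Base: 14+3+13+11+6+4 = 51
Base→C→Y→Z→J→U→Base: 14+3+2+6+5+1 = 31
Base→C→Y→Z→U→J→Base: 14+3+2+11+5+4 = 39
Base→C→U→J→Y→Z→Base: 14+16+5+8+2+10 = 55
Base→C→U→J→Z→Y→Base: 14+16+5+6+2+12 = 55
… (46 more)
The minimum is 31.
One optimal route: Base → C → Y → Z → J → U → Base (or its reverse).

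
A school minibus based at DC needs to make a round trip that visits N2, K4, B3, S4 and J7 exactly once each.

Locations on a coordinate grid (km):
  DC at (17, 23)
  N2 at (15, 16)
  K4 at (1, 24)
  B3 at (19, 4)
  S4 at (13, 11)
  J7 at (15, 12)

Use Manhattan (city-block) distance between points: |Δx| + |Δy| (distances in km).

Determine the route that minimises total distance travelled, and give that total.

80 km — the shortest possible round trip.

DC→N2→K4→B3→S4→J7→DC: 9+22+38+13+3+13 = 98
DC→N2→K4→B3→J7→S4→DC: 9+22+38+12+3+16 = 100
DC→N2→K4→S4→B3→J7→DC: 9+22+25+13+12+13 = 94
DC→N2→K4→S4→J7→B3→DC: 9+22+25+3+12+21 = 92
DC→N2→K4→J7→B3→S4→DC: 9+22+26+12+13+16 = 98
DC→N2→K4→J7→S4→B3→DC: 9+22+26+3+13+21 = 94
DC→N2→B3→K4→S4→J7→DC: 9+16+38+25+3+13 = 104
DC→N2→B3→K4→J7→S4→DC: 9+16+38+26+3+16 = 108
DC→N2→B3→S4→K4→J7→DC: 9+16+13+25+26+13 = 102
DC→N2→B3→S4→J7→K4→DC: 9+16+13+3+26+17 = 84
DC→N2→B3→J7→K4→S4→DC: 9+16+12+26+25+16 = 104
DC→N2→B3→J7→S4→K4→DC: 9+16+12+3+25+17 = 82
DC→N2→S4→K4→B3→J7→DC: 9+7+25+38+12+13 = 104
DC→N2→S4→K4→J7→B3→DC: 9+7+25+26+12+21 = 100
… (46 more)
DC→N2→J7→B3→S4→K4→DC: 9+4+12+13+25+17 = 80  ← best
The minimum is 80.
One optimal route: DC → N2 → J7 → B3 → S4 → K4 → DC (or its reverse).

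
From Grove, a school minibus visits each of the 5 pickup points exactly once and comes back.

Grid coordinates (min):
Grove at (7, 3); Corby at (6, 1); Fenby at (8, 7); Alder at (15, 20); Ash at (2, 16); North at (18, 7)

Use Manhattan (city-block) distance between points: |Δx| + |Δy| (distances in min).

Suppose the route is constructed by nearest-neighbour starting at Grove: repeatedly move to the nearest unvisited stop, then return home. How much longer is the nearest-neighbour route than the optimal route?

Grove: Corby=3, Fenby=5, North=15, Ash=18, Alder=25 ⇒ Corby
Corby: Fenby=8, North=18, Ash=19, Alder=28 ⇒ Fenby
Fenby: North=10, Ash=15, Alder=20 ⇒ North
North: Alder=16, Ash=25 ⇒ Alder
Alder: Ash=17 ⇒ Ash
NN route Grove → Corby → Fenby → North → Alder → Ash → Grove costs 72.
Optimal: Grove → Corby → Ash → Alder → North → Fenby → Grove costs 70 (by enumerating all 60 distinct tours).
Excess = 72 − 70 = 2.

Excess over optimum: 2 min.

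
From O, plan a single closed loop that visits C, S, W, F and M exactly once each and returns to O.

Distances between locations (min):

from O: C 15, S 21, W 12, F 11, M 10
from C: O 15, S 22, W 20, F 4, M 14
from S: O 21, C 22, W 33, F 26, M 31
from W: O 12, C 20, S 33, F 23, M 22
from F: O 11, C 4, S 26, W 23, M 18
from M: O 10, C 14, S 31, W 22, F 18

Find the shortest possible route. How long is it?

Shortest round trip = 99 min.

O - C - S - W - F - M - O: 15+22+33+23+18+10 = 121
O - C - S - W - M - F - O: 15+22+33+22+18+11 = 121
O - C - S - F - W - M - O: 15+22+26+23+22+10 = 118
O - C - S - F - M - W - O: 15+22+26+18+22+12 = 115
O - C - S - M - W - F - O: 15+22+31+22+23+11 = 124
O - C - S - M - F - W - O: 15+22+31+18+23+12 = 121
O - C - W - S - F - M - O: 15+20+33+26+18+10 = 122
O - C - W - S - M - F - O: 15+20+33+31+18+11 = 128
O - C - W - F - S - M - O: 15+20+23+26+31+10 = 125
O - C - W - F - M - S - O: 15+20+23+18+31+21 = 128
O - C - W - M - S - F - O: 15+20+22+31+26+11 = 125
O - C - W - M - F - S - O: 15+20+22+18+26+21 = 122
O - C - F - S - W - M - O: 15+4+26+33+22+10 = 110
O - C - F - S - M - W - O: 15+4+26+31+22+12 = 110
… (46 more)
O - S - C - F - M - W - O: 21+22+4+18+22+12 = 99  ← best
The minimum is 99.
One optimal route: O → S → C → F → M → W → O (or its reverse).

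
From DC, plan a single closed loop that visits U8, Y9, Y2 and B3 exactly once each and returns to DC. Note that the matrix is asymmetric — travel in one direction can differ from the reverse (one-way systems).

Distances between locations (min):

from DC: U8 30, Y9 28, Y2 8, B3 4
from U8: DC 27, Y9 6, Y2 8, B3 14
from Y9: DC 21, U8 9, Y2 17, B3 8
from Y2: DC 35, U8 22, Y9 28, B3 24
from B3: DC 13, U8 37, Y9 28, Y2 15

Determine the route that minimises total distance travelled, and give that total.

Shortest round trip = 57 min.

DC→U8→Y9→Y2→B3→DC: 30+6+17+24+13 = 90
DC→U8→Y9→B3→Y2→DC: 30+6+8+15+35 = 94
DC→U8→Y2→Y9→B3→DC: 30+8+28+8+13 = 87
DC→U8→Y2→B3→Y9→DC: 30+8+24+28+21 = 111
DC→U8→B3→Y9→Y2→DC: 30+14+28+17+35 = 124
DC→U8→B3→Y2→Y9→DC: 30+14+15+28+21 = 108
DC→Y9→U8→Y2→B3→DC: 28+9+8+24+13 = 82
DC→Y9→U8→B3→Y2→DC: 28+9+14+15+35 = 101
DC→Y9→Y2→U8→B3→DC: 28+17+22+14+13 = 94
DC→Y9→Y2→B3→U8→DC: 28+17+24+37+27 = 133
DC→Y9→B3→U8→Y2→DC: 28+8+37+8+35 = 116
DC→Y9→B3→Y2→U8→DC: 28+8+15+22+27 = 100
DC→Y2→U8→Y9→B3→DC: 8+22+6+8+13 = 57
DC→Y2→U8→B3→Y9→DC: 8+22+14+28+21 = 93
… (10 more)
The minimum is 57.
One optimal route: DC → Y2 → U8 → Y9 → B3 → DC.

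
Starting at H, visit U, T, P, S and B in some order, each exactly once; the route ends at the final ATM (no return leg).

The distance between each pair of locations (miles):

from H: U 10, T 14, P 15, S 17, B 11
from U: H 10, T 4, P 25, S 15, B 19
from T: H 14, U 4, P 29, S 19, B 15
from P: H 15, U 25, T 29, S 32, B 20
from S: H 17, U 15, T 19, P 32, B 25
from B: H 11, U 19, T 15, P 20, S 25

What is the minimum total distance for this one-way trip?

Minimum one-way distance = 69 miles.

There are 5! = 120 possible orderings.
H - U - T - P - S - B: 10+4+29+32+25 = 100
H - U - T - P - B - S: 10+4+29+20+25 = 88
H - U - T - S - P - B: 10+4+19+32+20 = 85
H - U - T - S - B - P: 10+4+19+25+20 = 78
H - U - T - B - P - S: 10+4+15+20+32 = 81
H - U - T - B - S - P: 10+4+15+25+32 = 86
H - U - P - T - S - B: 10+25+29+19+25 = 108
H - U - P - T - B - S: 10+25+29+15+25 = 104
H - U - P - S - T - B: 10+25+32+19+15 = 101
H - U - P - S - B - T: 10+25+32+25+15 = 107
H - U - P - B - T - S: 10+25+20+15+19 = 89
H - U - P - B - S - T: 10+25+20+25+19 = 99
H - U - S - T - P - B: 10+15+19+29+20 = 93
H - U - S - T - B - P: 10+15+19+15+20 = 79
… (106 more)
H - P - B - T - U - S: 15+20+15+4+15 = 69  ← best
The minimum is 69.
One shortest path: H → P → B → T → U → S.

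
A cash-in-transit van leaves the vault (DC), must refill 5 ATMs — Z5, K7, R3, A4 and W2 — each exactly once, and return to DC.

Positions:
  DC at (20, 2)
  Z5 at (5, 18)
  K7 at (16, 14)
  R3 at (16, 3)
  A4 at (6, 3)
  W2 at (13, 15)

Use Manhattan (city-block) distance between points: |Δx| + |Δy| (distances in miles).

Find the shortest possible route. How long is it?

62 miles — the shortest possible round trip.

With 5 stops there are 5!/2 = 60 distinct round trips (a route and its reverse cost the same).
DC → Z5 → K7 → R3 → A4 → W2 → DC: 31+15+11+10+19+20 = 106
DC → Z5 → K7 → R3 → W2 → A4 → DC: 31+15+11+15+19+15 = 106
DC → Z5 → K7 → A4 → R3 → W2 → DC: 31+15+21+10+15+20 = 112
DC → Z5 → K7 → A4 → W2 → R3 → DC: 31+15+21+19+15+5 = 106
DC → Z5 → K7 → W2 → R3 → A4 → DC: 31+15+4+15+10+15 = 90
DC → Z5 → K7 → W2 → A4 → R3 → DC: 31+15+4+19+10+5 = 84
DC → Z5 → R3 → K7 → A4 → W2 → DC: 31+26+11+21+19+20 = 128
DC → Z5 → R3 → K7 → W2 → A4 → DC: 31+26+11+4+19+15 = 106
DC → Z5 → R3 → A4 → K7 → W2 → DC: 31+26+10+21+4+20 = 112
DC → Z5 → R3 → A4 → W2 → K7 → DC: 31+26+10+19+4+16 = 106
DC → Z5 → R3 → W2 → K7 → A4 → DC: 31+26+15+4+21+15 = 112
DC → Z5 → R3 → W2 → A4 → K7 → DC: 31+26+15+19+21+16 = 128
DC → Z5 → A4 → K7 → R3 → W2 → DC: 31+16+21+11+15+20 = 114
DC → Z5 → A4 → K7 → W2 → R3 → DC: 31+16+21+4+15+5 = 92
… (46 more)
DC → K7 → W2 → Z5 → A4 → R3 → DC: 16+4+11+16+10+5 = 62  ← best
The minimum is 62.
One optimal route: DC → K7 → W2 → Z5 → A4 → R3 → DC (or its reverse).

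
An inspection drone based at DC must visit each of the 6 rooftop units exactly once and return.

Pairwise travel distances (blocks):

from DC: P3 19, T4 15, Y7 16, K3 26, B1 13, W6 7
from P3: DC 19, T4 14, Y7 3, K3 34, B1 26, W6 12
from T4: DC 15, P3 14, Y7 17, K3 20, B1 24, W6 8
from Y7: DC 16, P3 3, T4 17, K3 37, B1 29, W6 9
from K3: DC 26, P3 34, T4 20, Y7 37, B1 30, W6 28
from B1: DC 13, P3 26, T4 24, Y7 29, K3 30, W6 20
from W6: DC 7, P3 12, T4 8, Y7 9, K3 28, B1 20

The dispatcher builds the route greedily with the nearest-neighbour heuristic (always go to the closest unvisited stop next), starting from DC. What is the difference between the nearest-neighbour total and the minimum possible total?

The nearest-neighbour route is 21 blocks longer than optimal.

From DC: W6=7, B1=13, T4=15, Y7=16, P3=19, K3=26 → choose W6 (7).
From W6: T4=8, Y7=9, P3=12, B1=20, K3=28 → choose T4 (8).
From T4: P3=14, Y7=17, K3=20, B1=24 → choose P3 (14).
From P3: Y7=3, B1=26, K3=34 → choose Y7 (3).
From Y7: B1=29, K3=37 → choose B1 (29).
From B1: K3=30 → choose K3 (30).
NN route DC → W6 → T4 → P3 → Y7 → B1 → K3 → DC costs 117.
Optimal: DC → B1 → K3 → T4 → P3 → Y7 → W6 → DC costs 96 (by enumerating all 360 distinct tours).
Excess = 117 − 96 = 21.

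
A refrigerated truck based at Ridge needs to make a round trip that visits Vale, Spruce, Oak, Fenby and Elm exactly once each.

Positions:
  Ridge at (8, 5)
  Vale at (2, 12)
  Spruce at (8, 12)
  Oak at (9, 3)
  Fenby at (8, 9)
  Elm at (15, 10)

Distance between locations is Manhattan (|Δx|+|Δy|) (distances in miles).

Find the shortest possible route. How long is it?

With 5 stops there are 5!/2 = 60 distinct round trips (a route and its reverse cost the same).
Ridge-Vale-Spruce-Oak-Fenby-Elm-Ridge: 13+6+10+7+8+12 = 56
Ridge-Vale-Spruce-Oak-Elm-Fenby-Ridge: 13+6+10+13+8+4 = 54
Ridge-Vale-Spruce-Fenby-Oak-Elm-Ridge: 13+6+3+7+13+12 = 54
Ridge-Vale-Spruce-Fenby-Elm-Oak-Ridge: 13+6+3+8+13+3 = 46
Ridge-Vale-Spruce-Elm-Oak-Fenby-Ridge: 13+6+9+13+7+4 = 52
Ridge-Vale-Spruce-Elm-Fenby-Oak-Ridge: 13+6+9+8+7+3 = 46
Ridge-Vale-Oak-Spruce-Fenby-Elm-Ridge: 13+16+10+3+8+12 = 62
Ridge-Vale-Oak-Spruce-Elm-Fenby-Ridge: 13+16+10+9+8+4 = 60
Ridge-Vale-Oak-Fenby-Spruce-Elm-Ridge: 13+16+7+3+9+12 = 60
Ridge-Vale-Oak-Fenby-Elm-Spruce-Ridge: 13+16+7+8+9+7 = 60
Ridge-Vale-Oak-Elm-Spruce-Fenby-Ridge: 13+16+13+9+3+4 = 58
Ridge-Vale-Oak-Elm-Fenby-Spruce-Ridge: 13+16+13+8+3+7 = 60
Ridge-Vale-Fenby-Spruce-Oak-Elm-Ridge: 13+9+3+10+13+12 = 60
Ridge-Vale-Fenby-Spruce-Elm-Oak-Ridge: 13+9+3+9+13+3 = 50
… (46 more)
Ridge-Oak-Elm-Vale-Spruce-Fenby-Ridge: 3+13+15+6+3+4 = 44  ← best
The minimum is 44.
One optimal route: Ridge → Oak → Elm → Vale → Spruce → Fenby → Ridge (or its reverse).

Shortest round trip = 44 miles.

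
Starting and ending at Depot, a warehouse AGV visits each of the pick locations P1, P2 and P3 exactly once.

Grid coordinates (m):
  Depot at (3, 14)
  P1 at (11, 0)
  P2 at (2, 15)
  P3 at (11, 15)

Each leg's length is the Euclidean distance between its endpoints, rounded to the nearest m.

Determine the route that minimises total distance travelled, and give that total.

With 3 stops there are 3!/2 = 3 distinct round trips (a route and its reverse cost the same).
Depot - P1 - P2 - P3 - Depot: 16+17+9+8 = 50
Depot - P1 - P3 - P2 - Depot: 16+15+9+1 = 41
Depot - P2 - P1 - P3 - Depot: 1+17+15+8 = 41
The minimum is 41.
One optimal route: Depot → P1 → P3 → P2 → Depot (or its reverse).

Minimum total distance: 41 m.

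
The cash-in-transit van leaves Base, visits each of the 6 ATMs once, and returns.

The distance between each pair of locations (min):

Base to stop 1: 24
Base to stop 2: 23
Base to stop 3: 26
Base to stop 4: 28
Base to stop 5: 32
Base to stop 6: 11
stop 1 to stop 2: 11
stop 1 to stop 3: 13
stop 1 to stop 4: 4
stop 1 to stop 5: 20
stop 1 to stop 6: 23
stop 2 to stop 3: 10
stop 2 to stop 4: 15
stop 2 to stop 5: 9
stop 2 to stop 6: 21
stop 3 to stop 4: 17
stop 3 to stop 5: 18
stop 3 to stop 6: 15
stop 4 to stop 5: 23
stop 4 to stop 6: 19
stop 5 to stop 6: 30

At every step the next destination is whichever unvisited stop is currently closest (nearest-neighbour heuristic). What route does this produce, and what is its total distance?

From Base: distances to unvisited — stop 6=11, stop 2=23, stop 1=24, stop 3=26, stop 4=28, stop 5=32. Nearest is stop 6 (11).
From stop 6: distances to unvisited — stop 3=15, stop 4=19, stop 2=21, stop 1=23, stop 5=30. Nearest is stop 3 (15).
From stop 3: distances to unvisited — stop 2=10, stop 1=13, stop 4=17, stop 5=18. Nearest is stop 2 (10).
From stop 2: distances to unvisited — stop 5=9, stop 1=11, stop 4=15. Nearest is stop 5 (9).
From stop 5: distances to unvisited — stop 1=20, stop 4=23. Nearest is stop 1 (20).
From stop 1: distances to unvisited — stop 4=4. Nearest is stop 4 (4).
Return stop 4→Base: 28.
Total = 11 + 15 + 10 + 9 + 20 + 4 + 28 = 97.

Total distance 97 min via the nearest-neighbour route Base → stop 6 → stop 3 → stop 2 → stop 5 → stop 1 → stop 4 → Base.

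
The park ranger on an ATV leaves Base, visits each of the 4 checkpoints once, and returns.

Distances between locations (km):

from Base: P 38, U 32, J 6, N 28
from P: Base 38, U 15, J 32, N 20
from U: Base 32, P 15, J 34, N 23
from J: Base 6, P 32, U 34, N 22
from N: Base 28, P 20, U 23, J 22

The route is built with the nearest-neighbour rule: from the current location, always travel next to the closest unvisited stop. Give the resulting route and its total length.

Base → [J:6 / N:28 / U:32 / P:38] → J (6)
J → [N:22 / P:32 / U:34] → N (22)
N → [P:20 / U:23] → P (20)
P → [U:15] → U (15)
Return U→Base: 32.
Total = 6 + 22 + 20 + 15 + 32 = 95.

Total distance 95 km via the nearest-neighbour route Base → J → N → P → U → Base.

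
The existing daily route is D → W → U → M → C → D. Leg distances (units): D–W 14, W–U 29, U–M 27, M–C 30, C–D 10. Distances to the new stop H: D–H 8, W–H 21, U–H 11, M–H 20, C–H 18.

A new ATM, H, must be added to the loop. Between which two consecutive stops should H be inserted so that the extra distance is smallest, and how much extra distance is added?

Insertion cost between consecutive stops i–j is d(i,H) + d(H,j) − d(i,j):
  between D and W: 8 + 21 − 14 = 15
  between W and U: 21 + 11 − 29 = 3
  between U and M: 11 + 20 − 27 = 4
  between M and C: 20 + 18 − 30 = 8
  between C and D: 18 + 8 − 10 = 16
Cheapest insertion is between W and U, adding 3.
New total = 110 + 3 = 113.

Minimum extra distance: 3, inserting H between W and U.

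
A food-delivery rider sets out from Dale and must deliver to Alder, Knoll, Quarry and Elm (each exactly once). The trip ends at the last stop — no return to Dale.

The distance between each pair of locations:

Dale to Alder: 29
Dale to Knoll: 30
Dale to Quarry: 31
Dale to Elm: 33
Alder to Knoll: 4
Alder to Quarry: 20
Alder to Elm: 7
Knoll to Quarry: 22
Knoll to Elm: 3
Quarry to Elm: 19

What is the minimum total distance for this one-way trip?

Minimum one-way distance = 55.

There are 4! = 24 possible orderings.
Dale - Alder - Knoll - Quarry - Elm: 29+4+22+19 = 74
Dale - Alder - Knoll - Elm - Quarry: 29+4+3+19 = 55
Dale - Alder - Quarry - Knoll - Elm: 29+20+22+3 = 74
Dale - Alder - Quarry - Elm - Knoll: 29+20+19+3 = 71
Dale - Alder - Elm - Knoll - Quarry: 29+7+3+22 = 61
Dale - Alder - Elm - Quarry - Knoll: 29+7+19+22 = 77
Dale - Knoll - Alder - Quarry - Elm: 30+4+20+19 = 73
Dale - Knoll - Alder - Elm - Quarry: 30+4+7+19 = 60
Dale - Knoll - Quarry - Alder - Elm: 30+22+20+7 = 79
Dale - Knoll - Quarry - Elm - Alder: 30+22+19+7 = 78
Dale - Knoll - Elm - Alder - Quarry: 30+3+7+20 = 60
Dale - Knoll - Elm - Quarry - Alder: 30+3+19+20 = 72
Dale - Quarry - Alder - Knoll - Elm: 31+20+4+3 = 58
Dale - Quarry - Alder - Elm - Knoll: 31+20+7+3 = 61
… (10 more)
The minimum is 55.
One shortest path: Dale → Alder → Knoll → Elm → Quarry.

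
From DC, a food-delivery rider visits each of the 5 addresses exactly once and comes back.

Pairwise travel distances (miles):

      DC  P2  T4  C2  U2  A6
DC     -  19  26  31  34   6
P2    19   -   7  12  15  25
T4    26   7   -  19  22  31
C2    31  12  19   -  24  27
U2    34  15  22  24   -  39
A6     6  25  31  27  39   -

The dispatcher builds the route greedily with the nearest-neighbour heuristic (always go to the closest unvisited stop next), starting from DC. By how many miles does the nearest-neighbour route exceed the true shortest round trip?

From DC: A6=6, P2=19, T4=26, C2=31, U2=34 → choose A6 (6).
From A6: P2=25, C2=27, T4=31, U2=39 → choose P2 (25).
From P2: T4=7, C2=12, U2=15 → choose T4 (7).
From T4: C2=19, U2=22 → choose C2 (19).
From C2: U2=24 → choose U2 (24).
NN route DC → A6 → P2 → T4 → C2 → U2 → DC costs 115.
Optimal: DC → P2 → T4 → U2 → C2 → A6 → DC costs 105 (by enumerating all 60 distinct tours).
Excess = 115 − 105 = 10.

Excess over optimum: 10 miles.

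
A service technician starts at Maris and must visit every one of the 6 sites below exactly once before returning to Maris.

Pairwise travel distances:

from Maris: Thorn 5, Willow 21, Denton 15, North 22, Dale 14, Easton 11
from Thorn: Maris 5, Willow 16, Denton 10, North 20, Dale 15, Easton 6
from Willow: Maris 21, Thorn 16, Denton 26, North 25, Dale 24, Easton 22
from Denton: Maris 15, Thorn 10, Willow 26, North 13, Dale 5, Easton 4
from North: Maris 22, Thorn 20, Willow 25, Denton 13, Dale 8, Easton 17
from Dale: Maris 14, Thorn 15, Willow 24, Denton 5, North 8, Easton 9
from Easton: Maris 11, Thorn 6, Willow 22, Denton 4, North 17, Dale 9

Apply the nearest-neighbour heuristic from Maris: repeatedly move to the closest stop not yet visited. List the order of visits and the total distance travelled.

74 along Maris → Thorn → Easton → Denton → Dale → North → Willow → Maris.

From Maris: distances to unvisited — Thorn=5, Easton=11, Dale=14, Denton=15, Willow=21, North=22. Nearest is Thorn (5).
From Thorn: distances to unvisited — Easton=6, Denton=10, Dale=15, Willow=16, North=20. Nearest is Easton (6).
From Easton: distances to unvisited — Denton=4, Dale=9, North=17, Willow=22. Nearest is Denton (4).
From Denton: distances to unvisited — Dale=5, North=13, Willow=26. Nearest is Dale (5).
From Dale: distances to unvisited — North=8, Willow=24. Nearest is North (8).
From North: distances to unvisited — Willow=25. Nearest is Willow (25).
Return Willow→Maris: 21.
Total = 5 + 6 + 4 + 5 + 8 + 25 + 21 = 74.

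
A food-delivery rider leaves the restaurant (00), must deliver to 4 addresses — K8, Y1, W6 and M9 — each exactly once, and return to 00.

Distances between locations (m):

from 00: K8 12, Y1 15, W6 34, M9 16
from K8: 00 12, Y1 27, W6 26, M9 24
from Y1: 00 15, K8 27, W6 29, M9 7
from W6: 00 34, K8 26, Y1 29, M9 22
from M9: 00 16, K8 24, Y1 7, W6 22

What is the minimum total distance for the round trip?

Shortest round trip = 82 m.

There are 12 distinct closed tours to check (reversals are equivalent).
00 → K8 → Y1 → W6 → M9 → 00: 12+27+29+22+16 = 106
00 → K8 → Y1 → M9 → W6 → 00: 12+27+7+22+34 = 102
00 → K8 → W6 → Y1 → M9 → 00: 12+26+29+7+16 = 90
00 → K8 → W6 → M9 → Y1 → 00: 12+26+22+7+15 = 82
00 → K8 → M9 → Y1 → W6 → 00: 12+24+7+29+34 = 106
00 → K8 → M9 → W6 → Y1 → 00: 12+24+22+29+15 = 102
00 → Y1 → K8 → W6 → M9 → 00: 15+27+26+22+16 = 106
00 → Y1 → K8 → M9 → W6 → 00: 15+27+24+22+34 = 122
00 → Y1 → W6 → K8 → M9 → 00: 15+29+26+24+16 = 110
00 → Y1 → M9 → K8 → W6 → 00: 15+7+24+26+34 = 106
00 → W6 → K8 → Y1 → M9 → 00: 34+26+27+7+16 = 110
00 → W6 → Y1 → K8 → M9 → 00: 34+29+27+24+16 = 130
The minimum is 82.
One optimal route: 00 → K8 → W6 → M9 → Y1 → 00 (or its reverse).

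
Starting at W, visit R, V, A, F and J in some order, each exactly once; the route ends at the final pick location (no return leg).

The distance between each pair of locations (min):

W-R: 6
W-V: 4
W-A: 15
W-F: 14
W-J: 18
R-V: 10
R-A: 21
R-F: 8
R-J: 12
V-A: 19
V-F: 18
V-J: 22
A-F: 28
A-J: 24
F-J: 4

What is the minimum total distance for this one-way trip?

There are 5! = 120 possible orderings.
W - R - V - A - F - J: 6+10+19+28+4 = 67
W - R - V - A - J - F: 6+10+19+24+4 = 63
W - R - V - F - A - J: 6+10+18+28+24 = 86
W - R - V - F - J - A: 6+10+18+4+24 = 62
W - R - V - J - A - F: 6+10+22+24+28 = 90
W - R - V - J - F - A: 6+10+22+4+28 = 70
W - R - A - V - F - J: 6+21+19+18+4 = 68
W - R - A - V - J - F: 6+21+19+22+4 = 72
W - R - A - F - V - J: 6+21+28+18+22 = 95
W - R - A - F - J - V: 6+21+28+4+22 = 81
W - R - A - J - V - F: 6+21+24+22+18 = 91
W - R - A - J - F - V: 6+21+24+4+18 = 73
W - R - F - V - A - J: 6+8+18+19+24 = 75
W - R - F - V - J - A: 6+8+18+22+24 = 78
… (106 more)
W - V - R - F - J - A: 4+10+8+4+24 = 50  ← best
The minimum is 50.
One shortest path: W → V → R → F → J → A.

Shortest open route: 50 min.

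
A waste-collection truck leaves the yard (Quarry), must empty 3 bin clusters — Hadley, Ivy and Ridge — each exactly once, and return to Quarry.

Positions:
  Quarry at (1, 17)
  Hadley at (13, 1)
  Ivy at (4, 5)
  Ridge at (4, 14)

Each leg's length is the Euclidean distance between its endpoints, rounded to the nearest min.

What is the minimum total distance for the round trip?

Minimum total distance: 42 min.

With 3 stops there are 3!/2 = 3 distinct round trips (a route and its reverse cost the same).
Quarry-Hadley-Ivy-Ridge-Quarry: 20+10+9+4 = 43
Quarry-Hadley-Ridge-Ivy-Quarry: 20+16+9+12 = 57
Quarry-Ivy-Hadley-Ridge-Quarry: 12+10+16+4 = 42
The minimum is 42.
One optimal route: Quarry → Ivy → Hadley → Ridge → Quarry (or its reverse).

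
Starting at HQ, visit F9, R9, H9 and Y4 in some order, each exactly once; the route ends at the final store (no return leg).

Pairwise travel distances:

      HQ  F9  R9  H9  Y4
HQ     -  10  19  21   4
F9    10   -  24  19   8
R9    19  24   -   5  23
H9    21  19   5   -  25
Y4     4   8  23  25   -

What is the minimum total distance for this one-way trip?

There are 4! = 24 possible orderings.
HQ - F9 - R9 - H9 - Y4: 10+24+5+25 = 64
HQ - F9 - R9 - Y4 - H9: 10+24+23+25 = 82
HQ - F9 - H9 - R9 - Y4: 10+19+5+23 = 57
HQ - F9 - H9 - Y4 - R9: 10+19+25+23 = 77
HQ - F9 - Y4 - R9 - H9: 10+8+23+5 = 46
HQ - F9 - Y4 - H9 - R9: 10+8+25+5 = 48
HQ - R9 - F9 - H9 - Y4: 19+24+19+25 = 87
HQ - R9 - F9 - Y4 - H9: 19+24+8+25 = 76
HQ - R9 - H9 - F9 - Y4: 19+5+19+8 = 51
HQ - R9 - H9 - Y4 - F9: 19+5+25+8 = 57
HQ - R9 - Y4 - F9 - H9: 19+23+8+19 = 69
HQ - R9 - Y4 - H9 - F9: 19+23+25+19 = 86
HQ - H9 - F9 - R9 - Y4: 21+19+24+23 = 87
HQ - H9 - F9 - Y4 - R9: 21+19+8+23 = 71
… (10 more)
HQ - Y4 - F9 - H9 - R9: 4+8+19+5 = 36  ← best
The minimum is 36.
One shortest path: HQ → Y4 → F9 → H9 → R9.

Shortest open route: 36.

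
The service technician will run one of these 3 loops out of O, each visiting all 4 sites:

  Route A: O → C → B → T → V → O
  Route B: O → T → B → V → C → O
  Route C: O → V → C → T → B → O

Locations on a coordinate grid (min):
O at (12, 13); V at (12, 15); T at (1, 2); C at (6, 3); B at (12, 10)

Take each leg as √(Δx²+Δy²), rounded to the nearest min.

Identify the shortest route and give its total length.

Route A: 12 + 9 + 14 + 17 + 2 = 54
Route B: 16 + 14 + 5 + 13 + 12 = 60
Route C: 2 + 13 + 5 + 14 + 3 = 37

Shortest is Route C, total 37 min.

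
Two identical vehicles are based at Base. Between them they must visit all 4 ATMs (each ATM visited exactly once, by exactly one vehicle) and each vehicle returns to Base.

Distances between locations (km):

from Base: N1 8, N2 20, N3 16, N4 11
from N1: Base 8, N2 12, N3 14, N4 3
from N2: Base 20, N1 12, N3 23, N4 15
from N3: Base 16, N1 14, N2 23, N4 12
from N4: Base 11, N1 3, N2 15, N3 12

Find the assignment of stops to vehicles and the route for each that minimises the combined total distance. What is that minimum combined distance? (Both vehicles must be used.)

Check every non-empty split of the stops between the two vehicles; for each half take its own optimal tour:
  {N1} + {N2, N3, N4}: 16 + 63 = 79
  {N2} + {N1, N3, N4}: 40 + 39 = 79
  {N1, N2} + {N3, N4}: 40 + 39 = 79
  {N3} + {N1, N2, N4}: 32 + 46 = 78
  {N1, N3} + {N2, N4}: 38 + 46 = 84
  {N2, N3} + {N1, N4}: 59 + 22 = 81
  … (7 splits in total)
Best: vehicle 1 Base → N3 → Base = 32; vehicle 2 Base → N1 → N2 → N4 → Base = 46; combined 78.

78 km — the smallest possible combined total.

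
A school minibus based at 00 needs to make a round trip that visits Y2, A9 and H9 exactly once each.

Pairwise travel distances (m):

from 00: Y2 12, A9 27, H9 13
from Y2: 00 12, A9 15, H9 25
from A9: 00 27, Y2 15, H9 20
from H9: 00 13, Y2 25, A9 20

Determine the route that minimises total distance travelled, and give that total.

00→Y2→A9→H9→00: 12+15+20+13 = 60
00→Y2→H9→A9→00: 12+25+20+27 = 84
00→A9→Y2→H9→00: 27+15+25+13 = 80
The minimum is 60.
One optimal route: 00 → Y2 → A9 → H9 → 00 (or its reverse).

Minimum total distance: 60 m.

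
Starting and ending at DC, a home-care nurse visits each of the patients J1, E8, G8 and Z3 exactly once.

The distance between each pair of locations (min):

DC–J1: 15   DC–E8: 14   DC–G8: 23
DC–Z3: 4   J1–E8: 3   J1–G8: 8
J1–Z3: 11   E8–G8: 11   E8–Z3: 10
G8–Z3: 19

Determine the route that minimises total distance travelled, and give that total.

Shortest round trip = 48 min.

DC - J1 - E8 - G8 - Z3 - DC: 15+3+11+19+4 = 52
DC - J1 - E8 - Z3 - G8 - DC: 15+3+10+19+23 = 70
DC - J1 - G8 - E8 - Z3 - DC: 15+8+11+10+4 = 48
DC - J1 - G8 - Z3 - E8 - DC: 15+8+19+10+14 = 66
DC - J1 - Z3 - E8 - G8 - DC: 15+11+10+11+23 = 70
DC - J1 - Z3 - G8 - E8 - DC: 15+11+19+11+14 = 70
DC - E8 - J1 - G8 - Z3 - DC: 14+3+8+19+4 = 48
DC - E8 - J1 - Z3 - G8 - DC: 14+3+11+19+23 = 70
DC - E8 - G8 - J1 - Z3 - DC: 14+11+8+11+4 = 48
DC - E8 - Z3 - J1 - G8 - DC: 14+10+11+8+23 = 66
DC - G8 - J1 - E8 - Z3 - DC: 23+8+3+10+4 = 48
DC - G8 - E8 - J1 - Z3 - DC: 23+11+3+11+4 = 52
The minimum is 48.
One optimal route: DC → J1 → G8 → E8 → Z3 → DC (or its reverse).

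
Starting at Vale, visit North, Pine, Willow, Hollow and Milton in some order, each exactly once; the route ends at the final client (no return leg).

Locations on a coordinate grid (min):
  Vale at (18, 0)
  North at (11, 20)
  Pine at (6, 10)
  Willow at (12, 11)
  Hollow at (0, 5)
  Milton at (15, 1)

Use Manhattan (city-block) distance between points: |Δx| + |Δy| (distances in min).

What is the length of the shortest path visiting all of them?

There are 5! = 120 possible orderings.
Vale→North→Pine→Willow→Hollow→Milton: 27+15+7+18+19 = 86
Vale→North→Pine→Willow→Milton→Hollow: 27+15+7+13+19 = 81
Vale→North→Pine→Hollow→Willow→Milton: 27+15+11+18+13 = 84
Vale→North→Pine→Hollow→Milton→Willow: 27+15+11+19+13 = 85
Vale→North→Pine→Milton→Willow→Hollow: 27+15+18+13+18 = 91
Vale→North→Pine→Milton→Hollow→Willow: 27+15+18+19+18 = 97
Vale→North→Willow→Pine→Hollow→Milton: 27+10+7+11+19 = 74
Vale→North→Willow→Pine→Milton→Hollow: 27+10+7+18+19 = 81
Vale→North→Willow→Hollow→Pine→Milton: 27+10+18+11+18 = 84
Vale→North→Willow→Hollow→Milton→Pine: 27+10+18+19+18 = 92
Vale→North→Willow→Milton→Pine→Hollow: 27+10+13+18+11 = 79
Vale→North→Willow→Milton→Hollow→Pine: 27+10+13+19+11 = 80
Vale→North→Hollow→Pine→Willow→Milton: 27+26+11+7+13 = 84
Vale→North→Hollow→Pine→Milton→Willow: 27+26+11+18+13 = 95
… (106 more)
Vale→Milton→Hollow→Pine→Willow→North: 4+19+11+7+10 = 51  ← best
The minimum is 51.
One shortest path: Vale → Milton → Hollow → Pine → Willow → North.

51 min — the minimum one-way total.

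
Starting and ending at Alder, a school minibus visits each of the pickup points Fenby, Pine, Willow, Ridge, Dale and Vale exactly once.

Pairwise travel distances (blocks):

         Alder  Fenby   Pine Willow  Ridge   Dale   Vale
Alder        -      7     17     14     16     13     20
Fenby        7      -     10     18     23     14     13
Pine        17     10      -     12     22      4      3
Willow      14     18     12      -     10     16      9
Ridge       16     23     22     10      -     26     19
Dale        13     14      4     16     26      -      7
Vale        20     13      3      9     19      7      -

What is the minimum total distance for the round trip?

Shortest round trip = 63 blocks.

Alder → Fenby → Pine → Willow → Ridge → Dale → Vale → Alder: 7+10+12+10+26+7+20 = 92
Alder → Fenby → Pine → Willow → Ridge → Vale → Dale → Alder: 7+10+12+10+19+7+13 = 78
Alder → Fenby → Pine → Willow → Dale → Ridge → Vale → Alder: 7+10+12+16+26+19+20 = 110
Alder → Fenby → Pine → Willow → Dale → Vale → Ridge → Alder: 7+10+12+16+7+19+16 = 87
Alder → Fenby → Pine → Willow → Vale → Ridge → Dale → Alder: 7+10+12+9+19+26+13 = 96
Alder → Fenby → Pine → Willow → Vale → Dale → Ridge → Alder: 7+10+12+9+7+26+16 = 87
Alder → Fenby → Pine → Ridge → Willow → Dale → Vale → Alder: 7+10+22+10+16+7+20 = 92
Alder → Fenby → Pine → Ridge → Willow → Vale → Dale → Alder: 7+10+22+10+9+7+13 = 78
… (352 more)
Alder → Fenby → Pine → Dale → Vale → Willow → Ridge → Alder: 7+10+4+7+9+10+16 = 63  ← best
The minimum is 63.
One optimal route: Alder → Fenby → Pine → Dale → Vale → Willow → Ridge → Alder (or its reverse).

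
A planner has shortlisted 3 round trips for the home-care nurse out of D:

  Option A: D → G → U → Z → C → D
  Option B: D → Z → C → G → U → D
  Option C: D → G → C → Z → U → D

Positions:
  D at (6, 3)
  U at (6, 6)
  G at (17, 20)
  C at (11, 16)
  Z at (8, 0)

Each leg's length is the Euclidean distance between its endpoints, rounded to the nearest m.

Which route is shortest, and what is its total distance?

48 m — Option B is the shortest.

Option A: 20 + 18 + 6 + 16 + 14 = 74
Option B: 4 + 16 + 7 + 18 + 3 = 48
Option C: 20 + 7 + 16 + 6 + 3 = 52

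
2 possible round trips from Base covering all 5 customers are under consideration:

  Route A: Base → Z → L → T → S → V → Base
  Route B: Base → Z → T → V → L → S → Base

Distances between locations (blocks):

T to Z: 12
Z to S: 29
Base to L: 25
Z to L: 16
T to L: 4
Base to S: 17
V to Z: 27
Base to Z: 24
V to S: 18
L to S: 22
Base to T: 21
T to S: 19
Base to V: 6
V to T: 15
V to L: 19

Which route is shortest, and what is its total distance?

Route A: 24 + 16 + 4 + 19 + 18 + 6 = 87
Route B: 24 + 12 + 15 + 19 + 22 + 17 = 109

Shortest is Route A, total 87 blocks.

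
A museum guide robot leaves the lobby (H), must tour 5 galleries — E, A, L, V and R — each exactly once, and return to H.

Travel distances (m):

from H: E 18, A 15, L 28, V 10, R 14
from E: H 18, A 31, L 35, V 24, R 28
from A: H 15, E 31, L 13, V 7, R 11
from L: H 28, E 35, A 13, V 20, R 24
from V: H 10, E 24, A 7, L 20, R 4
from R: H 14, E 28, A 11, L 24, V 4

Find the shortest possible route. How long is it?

With 5 stops there are 5!/2 = 60 distinct round trips (a route and its reverse cost the same).
H→E→A→L→V→R→H: 18+31+13+20+4+14 = 100
H→E→A→L→R→V→H: 18+31+13+24+4+10 = 100
H→E→A→V→L→R→H: 18+31+7+20+24+14 = 114
H→E→A→V→R→L→H: 18+31+7+4+24+28 = 112
H→E→A→R→L→V→H: 18+31+11+24+20+10 = 114
H→E→A→R→V→L→H: 18+31+11+4+20+28 = 112
H→E→L→A→V→R→H: 18+35+13+7+4+14 = 91
H→E→L→A→R→V→H: 18+35+13+11+4+10 = 91
H→E→L→V→A→R→H: 18+35+20+7+11+14 = 105
H→E→L→V→R→A→H: 18+35+20+4+11+15 = 103
H→E→L→R→A→V→H: 18+35+24+11+7+10 = 105
H→E→L→R→V→A→H: 18+35+24+4+7+15 = 103
H→E→V→A→L→R→H: 18+24+7+13+24+14 = 100
H→E→V→A→R→L→H: 18+24+7+11+24+28 = 112
… (46 more)
The minimum is 91.
One optimal route: H → E → L → A → V → R → H (or its reverse).

91 m — the shortest possible round trip.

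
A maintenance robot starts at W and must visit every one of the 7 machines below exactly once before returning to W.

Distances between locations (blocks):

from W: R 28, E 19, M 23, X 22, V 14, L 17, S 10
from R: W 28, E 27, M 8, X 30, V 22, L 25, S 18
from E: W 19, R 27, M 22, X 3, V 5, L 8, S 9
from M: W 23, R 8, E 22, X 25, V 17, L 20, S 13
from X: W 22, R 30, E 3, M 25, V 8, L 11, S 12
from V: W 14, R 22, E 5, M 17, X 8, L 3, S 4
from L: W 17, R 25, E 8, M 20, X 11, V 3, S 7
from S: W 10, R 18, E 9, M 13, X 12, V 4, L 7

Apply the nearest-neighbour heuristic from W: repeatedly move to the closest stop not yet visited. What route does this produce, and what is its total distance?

W → [S:10 / V:14 / L:17 / E:19 / X:22 / M:23 / R:28] → S (10)
S → [V:4 / L:7 / E:9 / X:12 / M:13 / R:18] → V (4)
V → [L:3 / E:5 / X:8 / M:17 / R:22] → L (3)
L → [E:8 / X:11 / M:20 / R:25] → E (8)
E → [X:3 / M:22 / R:27] → X (3)
X → [M:25 / R:30] → M (25)
M → [R:8] → R (8)
Return R→W: 28.
Total = 10 + 4 + 3 + 8 + 3 + 25 + 8 + 28 = 89.

Nearest-neighbour total = 89 blocks; route W → S → V → L → E → X → M → R → W.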